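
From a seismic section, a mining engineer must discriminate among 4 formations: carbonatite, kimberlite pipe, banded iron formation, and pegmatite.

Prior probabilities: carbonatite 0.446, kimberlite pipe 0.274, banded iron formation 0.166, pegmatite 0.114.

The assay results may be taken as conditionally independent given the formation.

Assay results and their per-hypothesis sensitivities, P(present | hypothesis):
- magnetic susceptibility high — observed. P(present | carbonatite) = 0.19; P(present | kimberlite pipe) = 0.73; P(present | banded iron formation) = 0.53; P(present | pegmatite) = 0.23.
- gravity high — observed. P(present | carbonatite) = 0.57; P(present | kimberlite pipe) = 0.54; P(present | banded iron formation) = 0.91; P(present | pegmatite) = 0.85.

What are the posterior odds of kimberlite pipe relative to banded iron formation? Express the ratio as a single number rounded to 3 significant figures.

Unnormalized posterior weight (prior times the assay result likelihoods) for each of the two hypotheses:
  kimberlite pipe: 0.274 × 0.73 × 0.54 = 0.10801
  banded iron formation: 0.166 × 0.53 × 0.91 = 0.080062
Posterior odds = 0.10801 / 0.080062 ≈ 1.35.

1.35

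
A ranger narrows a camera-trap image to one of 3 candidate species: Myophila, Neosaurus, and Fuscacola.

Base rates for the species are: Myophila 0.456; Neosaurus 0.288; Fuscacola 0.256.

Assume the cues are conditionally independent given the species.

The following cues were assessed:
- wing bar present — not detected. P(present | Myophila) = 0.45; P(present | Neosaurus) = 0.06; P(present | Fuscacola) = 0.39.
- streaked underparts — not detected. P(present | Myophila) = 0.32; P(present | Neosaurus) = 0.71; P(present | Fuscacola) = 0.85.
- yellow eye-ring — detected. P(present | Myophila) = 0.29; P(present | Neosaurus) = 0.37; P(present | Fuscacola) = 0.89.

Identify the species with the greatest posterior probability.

Myophila

Multiply each prior by the joint likelihood of the cue pattern (using 1 − P(present | H) for each absent cue):
  Myophila: 0.456 × (1 − 0.45) × (1 − 0.32) × 0.29 = 0.049458
  Neosaurus: 0.288 × (1 − 0.06) × (1 − 0.71) × 0.37 = 0.029048
  Fuscacola: 0.256 × (1 − 0.39) × (1 − 0.85) × 0.89 = 0.020847
Normalizing constant Z = 0.049458 + 0.029048 + 0.020847 = 0.099353.
P(Myophila | evidence) ≈ 0.049458 / 0.099353 ≈ 0.498
P(Neosaurus | evidence) ≈ 0.029048 / 0.099353 ≈ 0.292
P(Fuscacola | evidence) ≈ 0.020847 / 0.099353 ≈ 0.210
The largest is 0.498, so Myophila is most probable.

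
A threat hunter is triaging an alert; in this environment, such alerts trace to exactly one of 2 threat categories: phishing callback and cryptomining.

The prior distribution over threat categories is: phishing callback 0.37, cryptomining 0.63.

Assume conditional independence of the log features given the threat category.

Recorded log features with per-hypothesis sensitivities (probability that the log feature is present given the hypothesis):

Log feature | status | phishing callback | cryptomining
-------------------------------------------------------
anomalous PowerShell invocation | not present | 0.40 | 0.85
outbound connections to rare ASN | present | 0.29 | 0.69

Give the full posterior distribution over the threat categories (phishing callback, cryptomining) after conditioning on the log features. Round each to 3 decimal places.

0.497, 0.503

Multiply each prior by the joint likelihood of the log feature pattern (using 1 − P(present | H) for each absent log feature):
  phishing callback: 0.37 × (1 − 0.40) × 0.29 = 0.06438
  cryptomining: 0.63 × (1 − 0.85) × 0.69 = 0.065205
The unnormalized weights sum to 0.12959.
P(phishing callback | evidence) = 0.06438 / 0.12959 ≈ 0.497
P(cryptomining | evidence) = 0.065205 / 0.12959 ≈ 0.503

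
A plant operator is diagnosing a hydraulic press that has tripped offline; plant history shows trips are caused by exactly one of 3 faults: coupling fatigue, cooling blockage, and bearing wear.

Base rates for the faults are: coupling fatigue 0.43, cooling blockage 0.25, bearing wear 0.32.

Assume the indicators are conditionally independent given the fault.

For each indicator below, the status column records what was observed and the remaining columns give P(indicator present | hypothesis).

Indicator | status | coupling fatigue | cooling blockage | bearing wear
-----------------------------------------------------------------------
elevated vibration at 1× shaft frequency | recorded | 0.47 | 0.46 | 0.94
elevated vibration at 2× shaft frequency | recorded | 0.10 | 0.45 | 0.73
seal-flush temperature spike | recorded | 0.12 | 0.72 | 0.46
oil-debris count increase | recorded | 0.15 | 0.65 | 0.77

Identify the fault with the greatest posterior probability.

bearing wear

By Bayes' rule with conditional independence, the unnormalized weight for each hypothesis is prior × ∏ likelihoods:
  coupling fatigue: 0.43 × 0.47 × 0.10 × 0.12 × 0.15 = 0.00036378
  cooling blockage: 0.25 × 0.46 × 0.45 × 0.72 × 0.65 = 0.024219
  bearing wear: 0.32 × 0.94 × 0.73 × 0.46 × 0.77 = 0.077777
The unnormalized weights sum to 0.10236.
P(coupling fatigue | evidence) ≈ 0.00036378 / 0.10236 ≈ 0.004
P(cooling blockage | evidence) ≈ 0.024219 / 0.10236 ≈ 0.237
P(bearing wear | evidence) ≈ 0.077777 / 0.10236 ≈ 0.760
The largest is 0.760, so bearing wear is most probable.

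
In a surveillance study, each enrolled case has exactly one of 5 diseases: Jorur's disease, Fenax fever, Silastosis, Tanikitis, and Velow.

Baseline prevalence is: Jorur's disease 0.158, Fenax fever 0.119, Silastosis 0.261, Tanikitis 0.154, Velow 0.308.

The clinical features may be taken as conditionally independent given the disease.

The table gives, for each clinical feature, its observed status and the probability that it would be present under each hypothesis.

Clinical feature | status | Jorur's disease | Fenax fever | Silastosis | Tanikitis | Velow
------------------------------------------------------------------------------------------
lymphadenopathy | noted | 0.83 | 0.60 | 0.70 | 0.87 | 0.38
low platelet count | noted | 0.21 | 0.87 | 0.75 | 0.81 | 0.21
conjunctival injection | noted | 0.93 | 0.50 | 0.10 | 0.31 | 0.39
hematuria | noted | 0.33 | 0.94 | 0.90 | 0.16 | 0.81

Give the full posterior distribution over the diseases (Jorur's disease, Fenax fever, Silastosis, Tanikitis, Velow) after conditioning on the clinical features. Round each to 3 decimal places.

0.134, 0.462, 0.195, 0.085, 0.123

For each hypothesis, the unnormalized posterior weight is prior × product of the clinical feature likelihoods:
  Jorur's disease: 0.158 × 0.83 × 0.21 × 0.93 × 0.33 = 0.0084518
  Fenax fever: 0.119 × 0.60 × 0.87 × 0.50 × 0.94 = 0.029195
  Silastosis: 0.261 × 0.70 × 0.75 × 0.10 × 0.90 = 0.012332
  Tanikitis: 0.154 × 0.87 × 0.81 × 0.31 × 0.16 = 0.0053828
  Velow: 0.308 × 0.38 × 0.21 × 0.39 × 0.81 = 0.0077643
Normalizing constant Z = 0.0084518 + 0.029195 + 0.012332 + 0.0053828 + 0.0077643 = 0.063127.
P(Jorur's disease | evidence) = 0.0084518 / 0.063127 ≈ 0.134
P(Fenax fever | evidence) = 0.029195 / 0.063127 ≈ 0.462
P(Silastosis | evidence) = 0.012332 / 0.063127 ≈ 0.195
P(Tanikitis | evidence) = 0.0053828 / 0.063127 ≈ 0.085
P(Velow | evidence) = 0.0077643 / 0.063127 ≈ 0.123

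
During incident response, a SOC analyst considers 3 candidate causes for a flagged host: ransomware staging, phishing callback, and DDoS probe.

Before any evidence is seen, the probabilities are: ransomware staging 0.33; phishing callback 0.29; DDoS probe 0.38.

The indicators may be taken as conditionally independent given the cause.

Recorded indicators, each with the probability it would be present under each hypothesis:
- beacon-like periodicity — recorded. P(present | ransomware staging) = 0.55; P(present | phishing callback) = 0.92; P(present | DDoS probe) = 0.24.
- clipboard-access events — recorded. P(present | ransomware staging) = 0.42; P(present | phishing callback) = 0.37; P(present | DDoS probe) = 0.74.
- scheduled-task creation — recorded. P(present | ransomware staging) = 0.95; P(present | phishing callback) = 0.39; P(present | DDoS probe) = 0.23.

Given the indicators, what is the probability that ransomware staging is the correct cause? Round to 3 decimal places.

Multiply each prior by the joint likelihood of the indicator pattern:
  ransomware staging: 0.33 × 0.55 × 0.42 × 0.95 = 0.072418
  phishing callback: 0.29 × 0.92 × 0.37 × 0.39 = 0.038499
  DDoS probe: 0.38 × 0.24 × 0.74 × 0.23 = 0.015522
Marginal likelihood of the evidence = 0.12644.
P(ransomware staging | evidence) = 0.072418 / 0.12644 ≈ 0.573.

0.573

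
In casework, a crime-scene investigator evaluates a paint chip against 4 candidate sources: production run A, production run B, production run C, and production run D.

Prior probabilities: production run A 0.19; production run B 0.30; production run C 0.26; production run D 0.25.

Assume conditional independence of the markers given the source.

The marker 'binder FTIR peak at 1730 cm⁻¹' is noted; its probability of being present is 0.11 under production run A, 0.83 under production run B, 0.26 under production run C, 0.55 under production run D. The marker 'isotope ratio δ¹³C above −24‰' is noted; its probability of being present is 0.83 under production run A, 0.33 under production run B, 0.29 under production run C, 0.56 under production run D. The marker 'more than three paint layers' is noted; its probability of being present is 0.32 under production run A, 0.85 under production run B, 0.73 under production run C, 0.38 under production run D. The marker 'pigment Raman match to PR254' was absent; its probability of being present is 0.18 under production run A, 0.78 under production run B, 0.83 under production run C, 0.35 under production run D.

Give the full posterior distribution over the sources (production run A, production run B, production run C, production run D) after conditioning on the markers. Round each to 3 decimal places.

By Bayes' rule with conditional independence, the unnormalized weight for each hypothesis is prior × ∏ likelihoods (using 1 − P(present | H) for each absent marker):
  production run A: 0.19 × 0.11 × 0.83 × 0.32 × (1 − 0.18) = 0.0045519
  production run B: 0.30 × 0.83 × 0.33 × 0.85 × (1 − 0.78) = 0.015366
  production run C: 0.26 × 0.26 × 0.29 × 0.73 × (1 − 0.83) = 0.0024329
  production run D: 0.25 × 0.55 × 0.56 × 0.38 × (1 − 0.35) = 0.019019
Normalizing constant Z = 0.0045519 + 0.015366 + 0.0024329 + 0.019019 = 0.041369.
P(production run A | evidence) = 0.0045519 / 0.041369 ≈ 0.110
P(production run B | evidence) = 0.015366 / 0.041369 ≈ 0.371
P(production run C | evidence) = 0.0024329 / 0.041369 ≈ 0.059
P(production run D | evidence) = 0.019019 / 0.041369 ≈ 0.460

0.110, 0.371, 0.059, 0.460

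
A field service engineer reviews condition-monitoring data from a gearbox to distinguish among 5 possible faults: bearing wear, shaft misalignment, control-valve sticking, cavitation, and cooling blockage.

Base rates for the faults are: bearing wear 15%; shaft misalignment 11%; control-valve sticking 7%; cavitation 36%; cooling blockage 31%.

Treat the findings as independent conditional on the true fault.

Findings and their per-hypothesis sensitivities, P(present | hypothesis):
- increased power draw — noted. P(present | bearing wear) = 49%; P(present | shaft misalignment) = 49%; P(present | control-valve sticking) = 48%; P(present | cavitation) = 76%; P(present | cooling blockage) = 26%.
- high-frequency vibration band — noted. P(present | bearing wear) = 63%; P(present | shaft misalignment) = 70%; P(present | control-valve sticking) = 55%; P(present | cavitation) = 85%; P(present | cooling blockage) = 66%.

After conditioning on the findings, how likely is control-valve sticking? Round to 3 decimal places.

0.048

By Bayes' rule with conditional independence, the unnormalized weight for each hypothesis is prior × ∏ likelihoods:
  bearing wear: 0.15 × 0.49 × 0.63 = 0.046305
  shaft misalignment: 0.11 × 0.49 × 0.70 = 0.03773
  control-valve sticking: 0.07 × 0.48 × 0.55 = 0.01848
  cavitation: 0.36 × 0.76 × 0.85 = 0.23256
  cooling blockage: 0.31 × 0.26 × 0.66 = 0.053196
Normalizing constant Z = 0.046305 + 0.03773 + 0.01848 + 0.23256 + 0.053196 = 0.38827.
P(control-valve sticking | evidence) = 0.01848 / 0.38827 ≈ 0.048.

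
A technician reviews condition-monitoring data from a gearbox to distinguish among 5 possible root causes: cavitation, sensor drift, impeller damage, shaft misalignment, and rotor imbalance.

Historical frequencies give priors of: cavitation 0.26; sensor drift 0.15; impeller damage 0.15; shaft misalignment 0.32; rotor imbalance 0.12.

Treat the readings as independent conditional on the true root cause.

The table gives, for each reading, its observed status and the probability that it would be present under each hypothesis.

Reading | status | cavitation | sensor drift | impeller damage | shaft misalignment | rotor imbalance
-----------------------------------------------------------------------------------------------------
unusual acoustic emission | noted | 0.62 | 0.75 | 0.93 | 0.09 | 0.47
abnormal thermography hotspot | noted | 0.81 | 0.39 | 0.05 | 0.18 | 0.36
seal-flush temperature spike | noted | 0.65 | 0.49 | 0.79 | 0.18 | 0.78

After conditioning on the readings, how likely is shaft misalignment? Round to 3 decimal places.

0.007

For each hypothesis, the unnormalized posterior weight is prior × product of the reading likelihoods:
  cavitation: 0.26 × 0.62 × 0.81 × 0.65 = 0.084872
  sensor drift: 0.15 × 0.75 × 0.39 × 0.49 = 0.021499
  impeller damage: 0.15 × 0.93 × 0.05 × 0.79 = 0.0055103
  shaft misalignment: 0.32 × 0.09 × 0.18 × 0.18 = 0.00093312
  rotor imbalance: 0.12 × 0.47 × 0.36 × 0.78 = 0.015837
The unnormalized weights sum to 0.12865.
P(shaft misalignment | evidence) = 0.00093312 / 0.12865 ≈ 0.007.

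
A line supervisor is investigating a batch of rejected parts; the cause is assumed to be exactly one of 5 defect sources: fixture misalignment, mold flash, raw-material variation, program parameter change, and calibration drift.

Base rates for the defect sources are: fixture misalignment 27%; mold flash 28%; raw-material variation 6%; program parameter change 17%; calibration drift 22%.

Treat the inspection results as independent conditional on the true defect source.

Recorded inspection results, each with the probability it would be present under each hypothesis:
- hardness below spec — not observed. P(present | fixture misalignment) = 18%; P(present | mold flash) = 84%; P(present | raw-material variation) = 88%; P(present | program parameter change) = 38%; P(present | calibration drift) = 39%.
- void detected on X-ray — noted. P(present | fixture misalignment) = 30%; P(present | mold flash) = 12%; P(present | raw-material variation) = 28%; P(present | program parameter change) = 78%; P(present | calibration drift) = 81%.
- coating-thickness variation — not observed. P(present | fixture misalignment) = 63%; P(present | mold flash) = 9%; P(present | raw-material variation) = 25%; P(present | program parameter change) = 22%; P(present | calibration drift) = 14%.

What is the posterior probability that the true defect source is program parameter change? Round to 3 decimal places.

0.340

Multiply each prior by the joint likelihood of the inspection result pattern (using 1 − P(present | H) for each absent inspection result):
  fixture misalignment: 0.27 × (1 − 0.18) × 0.30 × (1 − 0.63) = 0.024575
  mold flash: 0.28 × (1 − 0.84) × 0.12 × (1 − 0.09) = 0.0048922
  raw-material variation: 0.06 × (1 − 0.88) × 0.28 × (1 − 0.25) = 0.001512
  program parameter change: 0.17 × (1 − 0.38) × 0.78 × (1 − 0.22) = 0.064125
  calibration drift: 0.22 × (1 − 0.39) × 0.81 × (1 − 0.14) = 0.093484
Marginal likelihood of the evidence = 0.18859.
P(program parameter change | evidence) = 0.064125 / 0.18859 ≈ 0.340.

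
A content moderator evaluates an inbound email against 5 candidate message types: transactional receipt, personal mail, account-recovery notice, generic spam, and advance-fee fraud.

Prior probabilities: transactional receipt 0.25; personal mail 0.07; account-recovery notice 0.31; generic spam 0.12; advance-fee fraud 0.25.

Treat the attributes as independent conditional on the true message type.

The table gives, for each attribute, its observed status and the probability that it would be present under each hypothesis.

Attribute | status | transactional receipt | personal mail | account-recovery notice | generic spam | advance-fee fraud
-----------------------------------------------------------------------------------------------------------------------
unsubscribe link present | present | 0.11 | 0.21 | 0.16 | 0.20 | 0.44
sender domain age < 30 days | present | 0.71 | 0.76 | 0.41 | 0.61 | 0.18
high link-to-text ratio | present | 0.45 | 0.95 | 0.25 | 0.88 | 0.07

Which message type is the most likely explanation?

Multiply each prior by the joint likelihood of the attribute pattern:
  transactional receipt: 0.25 × 0.11 × 0.71 × 0.45 = 0.0087863
  personal mail: 0.07 × 0.21 × 0.76 × 0.95 = 0.010613
  account-recovery notice: 0.31 × 0.16 × 0.41 × 0.25 = 0.005084
  generic spam: 0.12 × 0.20 × 0.61 × 0.88 = 0.012883
  advance-fee fraud: 0.25 × 0.44 × 0.18 × 0.07 = 0.001386
Normalizing constant Z = 0.0087863 + 0.010613 + 0.005084 + 0.012883 + 0.001386 = 0.038753.
P(transactional receipt | evidence) ≈ 0.0087863 / 0.038753 ≈ 0.227
P(personal mail | evidence) ≈ 0.010613 / 0.038753 ≈ 0.274
P(account-recovery notice | evidence) ≈ 0.005084 / 0.038753 ≈ 0.131
P(generic spam | evidence) ≈ 0.012883 / 0.038753 ≈ 0.332
P(advance-fee fraud | evidence) ≈ 0.001386 / 0.038753 ≈ 0.036
The largest is 0.332, so generic spam is most probable.

generic spam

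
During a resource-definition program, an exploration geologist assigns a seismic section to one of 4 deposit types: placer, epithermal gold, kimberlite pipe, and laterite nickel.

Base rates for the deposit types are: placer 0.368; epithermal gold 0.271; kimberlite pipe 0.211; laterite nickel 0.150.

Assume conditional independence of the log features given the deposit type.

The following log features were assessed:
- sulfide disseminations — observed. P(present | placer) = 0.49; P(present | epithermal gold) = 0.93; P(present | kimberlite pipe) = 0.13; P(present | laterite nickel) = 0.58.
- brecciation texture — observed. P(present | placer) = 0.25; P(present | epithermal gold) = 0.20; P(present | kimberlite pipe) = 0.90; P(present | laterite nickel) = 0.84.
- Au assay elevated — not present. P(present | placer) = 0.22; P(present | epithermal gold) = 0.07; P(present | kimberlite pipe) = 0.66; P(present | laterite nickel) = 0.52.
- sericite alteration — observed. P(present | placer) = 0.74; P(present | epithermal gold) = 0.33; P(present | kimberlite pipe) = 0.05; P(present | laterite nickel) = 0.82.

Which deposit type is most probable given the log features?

laterite nickel

Multiply each prior by the joint likelihood of the log feature pattern (using 1 − P(present | H) for each absent log feature):
  placer: 0.368 × 0.49 × 0.25 × (1 − 0.22) × 0.74 = 0.02602
  epithermal gold: 0.271 × 0.93 × 0.20 × (1 − 0.07) × 0.33 = 0.01547
  kimberlite pipe: 0.211 × 0.13 × 0.90 × (1 − 0.66) × 0.05 = 0.00041968
  laterite nickel: 0.150 × 0.58 × 0.84 × (1 − 0.52) × 0.82 = 0.028764
Normalizing constant Z = 0.02602 + 0.01547 + 0.00041968 + 0.028764 = 0.070674.
P(placer | evidence) ≈ 0.02602 / 0.070674 ≈ 0.368
P(epithermal gold | evidence) ≈ 0.01547 / 0.070674 ≈ 0.219
P(kimberlite pipe | evidence) ≈ 0.00041968 / 0.070674 ≈ 0.006
P(laterite nickel | evidence) ≈ 0.028764 / 0.070674 ≈ 0.407
The largest is 0.407, so laterite nickel is most probable.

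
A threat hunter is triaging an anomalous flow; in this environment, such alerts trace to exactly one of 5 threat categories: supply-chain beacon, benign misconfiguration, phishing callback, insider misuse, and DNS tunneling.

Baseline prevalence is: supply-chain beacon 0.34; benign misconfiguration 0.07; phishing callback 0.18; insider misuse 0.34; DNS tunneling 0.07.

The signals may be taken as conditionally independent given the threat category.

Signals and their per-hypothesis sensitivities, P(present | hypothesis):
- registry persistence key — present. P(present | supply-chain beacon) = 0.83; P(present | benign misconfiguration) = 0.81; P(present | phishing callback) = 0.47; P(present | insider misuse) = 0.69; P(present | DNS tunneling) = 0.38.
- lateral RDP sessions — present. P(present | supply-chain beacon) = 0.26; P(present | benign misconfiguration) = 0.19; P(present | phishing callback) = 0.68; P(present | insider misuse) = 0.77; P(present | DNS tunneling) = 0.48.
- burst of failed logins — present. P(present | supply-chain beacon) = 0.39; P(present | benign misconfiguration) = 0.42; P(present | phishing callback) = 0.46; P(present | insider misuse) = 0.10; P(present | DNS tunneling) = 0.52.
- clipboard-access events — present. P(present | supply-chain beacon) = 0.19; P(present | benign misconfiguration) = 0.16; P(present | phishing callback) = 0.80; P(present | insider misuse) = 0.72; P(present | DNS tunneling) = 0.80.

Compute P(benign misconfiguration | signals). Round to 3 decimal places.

0.016

Multiply each prior by the joint likelihood of the signal pattern:
  supply-chain beacon: 0.34 × 0.83 × 0.26 × 0.39 × 0.19 = 0.0054369
  benign misconfiguration: 0.07 × 0.81 × 0.19 × 0.42 × 0.16 = 0.00072395
  phishing callback: 0.18 × 0.47 × 0.68 × 0.46 × 0.80 = 0.02117
  insider misuse: 0.34 × 0.69 × 0.77 × 0.10 × 0.72 = 0.013006
  DNS tunneling: 0.07 × 0.38 × 0.48 × 0.52 × 0.80 = 0.0053115
Normalizing constant Z = 0.0054369 + 0.00072395 + 0.02117 + 0.013006 + 0.0053115 = 0.045649.
P(benign misconfiguration | evidence) = 0.00072395 / 0.045649 ≈ 0.016.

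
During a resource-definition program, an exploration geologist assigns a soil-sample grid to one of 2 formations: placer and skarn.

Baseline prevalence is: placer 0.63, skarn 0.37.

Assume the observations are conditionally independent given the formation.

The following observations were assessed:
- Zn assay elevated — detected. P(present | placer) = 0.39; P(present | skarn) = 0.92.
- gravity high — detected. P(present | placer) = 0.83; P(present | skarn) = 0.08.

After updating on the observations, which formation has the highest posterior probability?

placer

Multiply each prior by the joint likelihood of the evidence pattern:
  placer: 0.63 × 0.39 × 0.83 = 0.20393
  skarn: 0.37 × 0.92 × 0.08 = 0.027232
Marginal likelihood of the evidence = 0.23116.
P(placer | evidence) ≈ 0.20393 / 0.23116 ≈ 0.882
P(skarn | evidence) ≈ 0.027232 / 0.23116 ≈ 0.118
The largest is 0.882, so placer is most probable.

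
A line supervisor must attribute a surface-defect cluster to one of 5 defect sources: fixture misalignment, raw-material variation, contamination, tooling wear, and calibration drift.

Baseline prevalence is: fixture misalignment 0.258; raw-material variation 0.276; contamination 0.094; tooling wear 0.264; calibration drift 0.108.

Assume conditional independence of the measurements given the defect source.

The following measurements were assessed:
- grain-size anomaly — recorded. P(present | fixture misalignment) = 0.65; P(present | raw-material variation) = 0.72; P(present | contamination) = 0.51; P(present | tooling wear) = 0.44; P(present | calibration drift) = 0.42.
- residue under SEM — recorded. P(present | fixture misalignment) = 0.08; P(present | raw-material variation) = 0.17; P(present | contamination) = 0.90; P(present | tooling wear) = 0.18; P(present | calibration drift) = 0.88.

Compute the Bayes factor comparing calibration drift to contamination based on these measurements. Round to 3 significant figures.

Joint likelihood of the measurement pattern under each hypothesis:
  calibration drift: 0.42 × 0.88 = 0.3696
  contamination: 0.51 × 0.90 = 0.459
Bayes factor = 0.3696 / 0.459 ≈ 0.805

0.805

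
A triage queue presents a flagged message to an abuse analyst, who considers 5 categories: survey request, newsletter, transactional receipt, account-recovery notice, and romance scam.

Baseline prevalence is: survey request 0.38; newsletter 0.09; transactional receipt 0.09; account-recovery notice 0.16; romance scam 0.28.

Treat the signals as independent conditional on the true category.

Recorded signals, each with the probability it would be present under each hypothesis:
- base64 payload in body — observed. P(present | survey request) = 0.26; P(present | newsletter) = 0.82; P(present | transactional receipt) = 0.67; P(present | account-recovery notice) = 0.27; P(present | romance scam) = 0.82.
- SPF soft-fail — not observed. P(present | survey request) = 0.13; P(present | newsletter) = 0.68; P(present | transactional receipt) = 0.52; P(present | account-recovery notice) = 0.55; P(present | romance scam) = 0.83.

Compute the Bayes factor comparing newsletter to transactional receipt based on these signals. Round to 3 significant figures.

Take the product of per-signal likelihoods under each hypothesis (using 1 − P(present | H) for each absent signal), then divide.
  newsletter: 0.82 × (1 − 0.68) = 0.2624
  transactional receipt: 0.67 × (1 − 0.52) = 0.3216
Bayes factor = 0.2624 / 0.3216 ≈ 0.816

0.816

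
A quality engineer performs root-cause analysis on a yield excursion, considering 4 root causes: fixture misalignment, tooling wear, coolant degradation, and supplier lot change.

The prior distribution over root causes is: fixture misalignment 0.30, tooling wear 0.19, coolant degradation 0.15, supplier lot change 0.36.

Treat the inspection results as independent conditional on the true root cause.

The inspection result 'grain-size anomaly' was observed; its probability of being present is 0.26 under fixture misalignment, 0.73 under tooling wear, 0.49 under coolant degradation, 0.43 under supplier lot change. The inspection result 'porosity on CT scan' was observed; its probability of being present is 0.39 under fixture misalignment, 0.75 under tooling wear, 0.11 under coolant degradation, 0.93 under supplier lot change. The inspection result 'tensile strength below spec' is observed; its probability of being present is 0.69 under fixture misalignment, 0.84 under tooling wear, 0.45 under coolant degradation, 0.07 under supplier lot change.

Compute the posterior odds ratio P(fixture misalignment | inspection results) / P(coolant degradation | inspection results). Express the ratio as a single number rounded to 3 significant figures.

Posterior odds equal prior odds times the likelihood ratio; only the two competing hypotheses matter.
  fixture misalignment: 0.30 × 0.26 × 0.39 × 0.69 = 0.02099
  coolant degradation: 0.15 × 0.49 × 0.11 × 0.45 = 0.0036382
Odds(fixture misalignment : coolant degradation) = 0.02099 / 0.0036382 ≈ 5.77.

5.77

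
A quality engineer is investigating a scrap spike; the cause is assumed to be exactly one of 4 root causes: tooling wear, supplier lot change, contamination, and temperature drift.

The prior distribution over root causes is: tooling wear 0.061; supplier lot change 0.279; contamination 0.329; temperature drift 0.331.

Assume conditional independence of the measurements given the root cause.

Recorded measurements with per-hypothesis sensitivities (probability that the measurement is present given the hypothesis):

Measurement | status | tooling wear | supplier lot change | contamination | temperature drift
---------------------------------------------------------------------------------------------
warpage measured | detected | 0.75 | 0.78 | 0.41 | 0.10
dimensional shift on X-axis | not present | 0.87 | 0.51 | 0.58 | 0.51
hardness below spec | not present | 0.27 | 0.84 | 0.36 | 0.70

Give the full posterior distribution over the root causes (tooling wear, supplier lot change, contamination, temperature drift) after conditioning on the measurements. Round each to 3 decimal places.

0.069, 0.273, 0.580, 0.078

Multiply each prior by the joint likelihood of the measurement pattern (using 1 − P(present | H) for each absent measurement):
  tooling wear: 0.061 × 0.75 × (1 − 0.87) × (1 − 0.27) = 0.0043417
  supplier lot change: 0.279 × 0.78 × (1 − 0.51) × (1 − 0.84) = 0.017061
  contamination: 0.329 × 0.41 × (1 − 0.58) × (1 − 0.36) = 0.036258
  temperature drift: 0.331 × 0.10 × (1 − 0.51) × (1 − 0.70) = 0.0048657
Normalizing constant Z = 0.0043417 + 0.017061 + 0.036258 + 0.0048657 = 0.062527.
P(tooling wear | evidence) = 0.0043417 / 0.062527 ≈ 0.069
P(supplier lot change | evidence) = 0.017061 / 0.062527 ≈ 0.273
P(contamination | evidence) = 0.036258 / 0.062527 ≈ 0.580
P(temperature drift | evidence) = 0.0048657 / 0.062527 ≈ 0.078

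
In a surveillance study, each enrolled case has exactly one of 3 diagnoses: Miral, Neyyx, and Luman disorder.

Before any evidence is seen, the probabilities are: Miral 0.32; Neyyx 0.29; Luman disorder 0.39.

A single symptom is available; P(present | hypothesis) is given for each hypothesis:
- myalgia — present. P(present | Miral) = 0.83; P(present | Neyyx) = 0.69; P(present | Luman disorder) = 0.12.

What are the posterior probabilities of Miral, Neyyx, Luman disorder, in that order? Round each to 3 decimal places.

By Bayes' rule, the unnormalized weight for each hypothesis is prior × likelihood:
  Miral: 0.32 × 0.83 = 0.2656
  Neyyx: 0.29 × 0.69 = 0.2001
  Luman disorder: 0.39 × 0.12 = 0.0468
The unnormalized weights sum to 0.5125.
P(Miral | evidence) = 0.2656 / 0.5125 ≈ 0.518
P(Neyyx | evidence) = 0.2001 / 0.5125 ≈ 0.390
P(Luman disorder | evidence) = 0.0468 / 0.5125 ≈ 0.091

0.518, 0.390, 0.091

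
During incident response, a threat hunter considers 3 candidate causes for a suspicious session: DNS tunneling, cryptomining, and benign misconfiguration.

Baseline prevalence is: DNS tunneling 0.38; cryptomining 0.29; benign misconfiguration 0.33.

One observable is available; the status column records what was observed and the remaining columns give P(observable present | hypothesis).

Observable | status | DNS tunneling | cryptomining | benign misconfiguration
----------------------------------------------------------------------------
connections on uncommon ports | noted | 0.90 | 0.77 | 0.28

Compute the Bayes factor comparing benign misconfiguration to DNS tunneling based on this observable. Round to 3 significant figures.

The Bayes factor is the ratio of the two likelihoods.
  benign misconfiguration: 0.28
  DNS tunneling: 0.9
Bayes factor = 0.28 / 0.9 ≈ 0.311

0.311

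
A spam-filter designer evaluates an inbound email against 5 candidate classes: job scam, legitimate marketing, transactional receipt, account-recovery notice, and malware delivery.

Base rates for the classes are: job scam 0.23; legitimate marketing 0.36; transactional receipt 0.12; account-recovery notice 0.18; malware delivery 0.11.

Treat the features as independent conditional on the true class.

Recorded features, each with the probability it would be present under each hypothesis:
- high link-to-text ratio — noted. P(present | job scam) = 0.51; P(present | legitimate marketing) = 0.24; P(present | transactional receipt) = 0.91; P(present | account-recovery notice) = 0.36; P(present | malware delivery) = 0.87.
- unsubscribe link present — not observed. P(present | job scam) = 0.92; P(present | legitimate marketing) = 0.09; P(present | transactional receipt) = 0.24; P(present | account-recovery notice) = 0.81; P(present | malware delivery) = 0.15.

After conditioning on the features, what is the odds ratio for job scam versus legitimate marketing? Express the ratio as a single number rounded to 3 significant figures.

0.119

Posterior odds equal prior odds times the likelihood ratio; only the two competing hypotheses matter (using 1 − P(present | H) for each absent feature).
  job scam: 0.23 × 0.51 × (1 − 0.92) = 0.009384
  legitimate marketing: 0.36 × 0.24 × (1 − 0.09) = 0.078624
Odds(job scam : legitimate marketing) = 0.009384 / 0.078624 ≈ 0.119.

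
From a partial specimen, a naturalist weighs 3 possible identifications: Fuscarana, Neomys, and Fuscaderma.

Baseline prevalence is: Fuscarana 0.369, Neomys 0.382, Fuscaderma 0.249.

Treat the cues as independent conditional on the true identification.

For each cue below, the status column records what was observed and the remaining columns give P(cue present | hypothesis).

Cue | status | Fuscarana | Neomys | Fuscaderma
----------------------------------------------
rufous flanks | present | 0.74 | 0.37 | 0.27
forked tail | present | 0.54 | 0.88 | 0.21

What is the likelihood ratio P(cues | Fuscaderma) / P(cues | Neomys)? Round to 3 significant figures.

0.174

The Bayes factor is the ratio of the joint likelihoods of the cue pattern under the two hypotheses.
  Fuscaderma: 0.27 × 0.21 = 0.0567
  Neomys: 0.37 × 0.88 = 0.3256
Bayes factor = 0.0567 / 0.3256 ≈ 0.174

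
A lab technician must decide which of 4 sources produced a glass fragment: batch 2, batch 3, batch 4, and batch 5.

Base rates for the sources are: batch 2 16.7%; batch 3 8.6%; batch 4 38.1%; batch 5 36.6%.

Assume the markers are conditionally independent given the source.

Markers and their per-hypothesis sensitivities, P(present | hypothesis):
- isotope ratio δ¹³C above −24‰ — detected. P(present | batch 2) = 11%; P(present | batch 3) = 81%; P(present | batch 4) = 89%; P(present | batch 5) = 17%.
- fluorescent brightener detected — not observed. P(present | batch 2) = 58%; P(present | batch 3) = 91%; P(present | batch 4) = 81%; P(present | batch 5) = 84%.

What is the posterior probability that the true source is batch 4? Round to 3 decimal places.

For each hypothesis, the unnormalized posterior weight is prior × product of the marker likelihoods (using 1 − P(present | H) for each absent marker):
  batch 2: 0.167 × 0.11 × (1 − 0.58) = 0.0077154
  batch 3: 0.086 × 0.81 × (1 − 0.91) = 0.0062694
  batch 4: 0.381 × 0.89 × (1 − 0.81) = 0.064427
  batch 5: 0.366 × 0.17 × (1 − 0.84) = 0.0099552
Normalizing constant Z = 0.0077154 + 0.0062694 + 0.064427 + 0.0099552 = 0.088367.
P(batch 4 | evidence) = 0.064427 / 0.088367 ≈ 0.729.

0.729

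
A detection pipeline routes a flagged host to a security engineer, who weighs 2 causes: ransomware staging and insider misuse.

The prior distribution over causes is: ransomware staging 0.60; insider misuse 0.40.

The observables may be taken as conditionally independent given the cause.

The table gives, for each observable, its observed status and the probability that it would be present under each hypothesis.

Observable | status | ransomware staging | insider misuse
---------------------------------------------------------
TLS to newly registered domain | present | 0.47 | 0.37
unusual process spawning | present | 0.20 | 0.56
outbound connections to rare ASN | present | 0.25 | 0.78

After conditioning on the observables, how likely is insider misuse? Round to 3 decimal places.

Multiply each prior by the joint likelihood of the observable pattern:
  ransomware staging: 0.60 × 0.47 × 0.20 × 0.25 = 0.0141
  insider misuse: 0.40 × 0.37 × 0.56 × 0.78 = 0.064646
Normalizing constant Z = 0.0141 + 0.064646 = 0.078746.
P(insider misuse | evidence) = 0.064646 / 0.078746 ≈ 0.821.

0.821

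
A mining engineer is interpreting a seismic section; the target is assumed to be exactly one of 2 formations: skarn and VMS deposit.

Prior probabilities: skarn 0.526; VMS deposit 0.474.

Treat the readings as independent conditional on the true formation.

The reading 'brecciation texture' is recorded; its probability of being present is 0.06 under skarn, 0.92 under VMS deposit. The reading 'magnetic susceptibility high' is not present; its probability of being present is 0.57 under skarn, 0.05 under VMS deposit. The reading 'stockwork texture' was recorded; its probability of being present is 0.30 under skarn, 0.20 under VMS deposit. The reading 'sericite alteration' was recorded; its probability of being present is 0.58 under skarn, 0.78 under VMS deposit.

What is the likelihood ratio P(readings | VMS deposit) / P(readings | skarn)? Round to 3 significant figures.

30.4

The Bayes factor is the ratio of the joint likelihoods of the reading pattern under the two hypotheses (using 1 − P(present | H) for each absent reading).
  VMS deposit: 0.92 × (1 − 0.05) × 0.20 × 0.78 = 0.13634
  skarn: 0.06 × (1 − 0.57) × 0.30 × 0.58 = 0.0044892
Bayes factor = 0.13634 / 0.0044892 ≈ 30.4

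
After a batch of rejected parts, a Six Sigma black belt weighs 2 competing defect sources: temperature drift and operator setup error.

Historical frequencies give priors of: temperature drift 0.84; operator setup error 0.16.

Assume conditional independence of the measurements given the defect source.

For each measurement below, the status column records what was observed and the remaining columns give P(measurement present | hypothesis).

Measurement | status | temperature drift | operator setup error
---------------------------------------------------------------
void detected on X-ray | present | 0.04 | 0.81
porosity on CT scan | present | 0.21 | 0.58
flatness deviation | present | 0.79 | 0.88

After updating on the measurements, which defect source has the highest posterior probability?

By Bayes' rule with conditional independence, the unnormalized weight for each hypothesis is prior × ∏ likelihoods:
  temperature drift: 0.84 × 0.04 × 0.21 × 0.79 = 0.0055742
  operator setup error: 0.16 × 0.81 × 0.58 × 0.88 = 0.066148
The unnormalized weights sum to 0.071722.
P(temperature drift | evidence) ≈ 0.0055742 / 0.071722 ≈ 0.078
P(operator setup error | evidence) ≈ 0.066148 / 0.071722 ≈ 0.922
The largest is 0.922, so operator setup error is most probable.

operator setup error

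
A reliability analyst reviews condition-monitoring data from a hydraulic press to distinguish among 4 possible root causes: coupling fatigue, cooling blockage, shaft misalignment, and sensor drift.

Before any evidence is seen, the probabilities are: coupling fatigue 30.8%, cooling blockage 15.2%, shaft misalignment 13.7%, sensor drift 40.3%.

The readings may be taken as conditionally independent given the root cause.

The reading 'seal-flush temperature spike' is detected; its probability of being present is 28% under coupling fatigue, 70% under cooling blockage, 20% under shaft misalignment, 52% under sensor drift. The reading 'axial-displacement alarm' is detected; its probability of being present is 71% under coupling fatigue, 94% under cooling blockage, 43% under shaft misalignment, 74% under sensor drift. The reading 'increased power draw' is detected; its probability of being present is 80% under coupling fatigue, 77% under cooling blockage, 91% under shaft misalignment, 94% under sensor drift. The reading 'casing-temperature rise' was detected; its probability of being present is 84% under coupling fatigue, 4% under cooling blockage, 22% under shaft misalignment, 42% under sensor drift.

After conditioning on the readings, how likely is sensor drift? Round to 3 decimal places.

0.568

By Bayes' rule with conditional independence, the unnormalized weight for each hypothesis is prior × ∏ likelihoods:
  coupling fatigue: 0.308 × 0.28 × 0.71 × 0.80 × 0.84 = 0.041147
  cooling blockage: 0.152 × 0.70 × 0.94 × 0.77 × 0.04 = 0.0030805
  shaft misalignment: 0.137 × 0.20 × 0.43 × 0.91 × 0.22 = 0.0023588
  sensor drift: 0.403 × 0.52 × 0.74 × 0.94 × 0.42 = 0.061223
Marginal likelihood of the evidence = 0.10781.
P(sensor drift | evidence) = 0.061223 / 0.10781 ≈ 0.568.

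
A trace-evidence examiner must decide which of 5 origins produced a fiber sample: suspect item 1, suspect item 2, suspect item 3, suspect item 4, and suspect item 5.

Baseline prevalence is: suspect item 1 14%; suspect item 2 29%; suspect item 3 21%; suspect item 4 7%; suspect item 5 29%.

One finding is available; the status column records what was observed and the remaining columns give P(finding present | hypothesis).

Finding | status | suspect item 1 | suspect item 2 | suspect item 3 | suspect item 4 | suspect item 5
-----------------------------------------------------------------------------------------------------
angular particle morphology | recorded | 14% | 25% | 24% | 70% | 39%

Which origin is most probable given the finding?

suspect item 5

Multiply each prior by the likelihood of the finding:
  suspect item 1: 0.14 × 0.14 = 0.0196
  suspect item 2: 0.29 × 0.25 = 0.0725
  suspect item 3: 0.21 × 0.24 = 0.0504
  suspect item 4: 0.07 × 0.70 = 0.049
  suspect item 5: 0.29 × 0.39 = 0.1131
The unnormalized weights sum to 0.3046.
P(suspect item 1 | evidence) ≈ 0.0196 / 0.3046 ≈ 0.064
P(suspect item 2 | evidence) ≈ 0.0725 / 0.3046 ≈ 0.238
P(suspect item 3 | evidence) ≈ 0.0504 / 0.3046 ≈ 0.165
P(suspect item 4 | evidence) ≈ 0.049 / 0.3046 ≈ 0.161
P(suspect item 5 | evidence) ≈ 0.1131 / 0.3046 ≈ 0.371
The largest is 0.371, so suspect item 5 is most probable.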